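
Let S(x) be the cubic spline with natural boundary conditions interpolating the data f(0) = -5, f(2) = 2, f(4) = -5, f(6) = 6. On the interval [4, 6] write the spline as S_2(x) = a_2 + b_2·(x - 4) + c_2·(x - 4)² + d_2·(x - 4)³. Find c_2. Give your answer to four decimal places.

Put M_i = S'' at the i-th knot. Here h = (2, 2, 2) and Δ = (7/2, -7/2, 11/2), so the interior equations h_(i-1)·M_(i-1) + 2(h_(i-1)+h_i)·M_i + h_i·M_(i+1) = 6(Δ_i − Δ_(i-1)) read
  2·M_0 + 8·M_1 + 2·M_2 = 6(Δ_1 - Δ_0) = -42
  2·M_1 + 8·M_2 + 2·M_3 = 6(Δ_2 - Δ_1) = 54
Natural end conditions: M_0 = M_3 = 0.
Forward elimination and back-substitution give M_0 = 0, M_1 = -37/5, M_2 = 43/5, M_3 = 0.
On [4, 6], with S_2(x) = a_2 + b_2·(x - 4) + c_2·(x - 4)² + d_2·(x - 4)³: c_2 = M_2/2 = 43/10, d_2 = (M_3 - M_2)/(6h_2) = -43/60, b_2 = Δ_2 - h_2(2M_2 + M_3)/6 = -7/30.

4.3000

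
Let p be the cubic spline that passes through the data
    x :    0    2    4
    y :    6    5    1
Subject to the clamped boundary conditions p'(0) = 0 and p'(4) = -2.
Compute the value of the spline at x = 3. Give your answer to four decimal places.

Write σ_i for p''(x_i). With h_i = 2, 2 and divided differences Δ_i = -1/2, -2, the continuity of p' gives the tridiagonal system
  2·σ_0 + 8·σ_1 + 2·σ_2 = 6(Δ_1 - Δ_0) = -9
Clamped end conditions give two more equations: 2h_0·σ_0 + h_0·σ_1 = 6(Δ_0 - p'(0)) = -3 and h_1·σ_1 + 2h_1·σ_2 = 6(p'(4) - Δ_1) = 0.
Hence σ_0 = -1/8, σ_1 = -5/4, σ_2 = 5/8.
On [2, 4], p(x) = 5 - 11/8·(x - 2) - 5/8·(x - 2)² + 5/32·(x - 2)³.
With (x - 2) = 1: p(3) = 101/32.

3.1563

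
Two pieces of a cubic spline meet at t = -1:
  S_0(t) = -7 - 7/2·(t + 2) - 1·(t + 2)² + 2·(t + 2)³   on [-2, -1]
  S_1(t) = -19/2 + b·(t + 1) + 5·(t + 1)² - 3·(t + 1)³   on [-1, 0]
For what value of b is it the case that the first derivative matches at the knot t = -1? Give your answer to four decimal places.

S_0'(t) = -7/2 - 2·(t + 2) + 6·(t + 2)², so S_0'(-1) = 1/2. On the right, S_1'(-1) = b, so b = 1/2.

0.5000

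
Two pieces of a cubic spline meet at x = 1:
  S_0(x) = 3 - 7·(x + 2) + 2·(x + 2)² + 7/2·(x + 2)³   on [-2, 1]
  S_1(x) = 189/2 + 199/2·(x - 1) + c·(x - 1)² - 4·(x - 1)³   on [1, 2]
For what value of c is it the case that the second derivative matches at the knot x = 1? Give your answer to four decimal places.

33.5000

S_0''(x) = 4 + 21·(x + 2), so S_0''(1) = 67. On the right, S_1''(1) = 2c, so c = 67/2.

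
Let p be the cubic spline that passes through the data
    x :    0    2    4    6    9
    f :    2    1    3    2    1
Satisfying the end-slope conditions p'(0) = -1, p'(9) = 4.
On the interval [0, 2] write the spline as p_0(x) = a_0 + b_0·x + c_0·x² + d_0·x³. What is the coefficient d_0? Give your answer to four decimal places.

With m_i denoting the second derivative at x_i, h_i = 2, 2, 2, 3, and Δ_i = (y_(i+1) − y_i)/h_i = -1/2, 1, -1/2, -1/3:
  2·m_0 + 8·m_1 + 2·m_2 = 6(Δ_1 - Δ_0) = 9
  2·m_1 + 8·m_2 + 2·m_3 = 6(Δ_2 - Δ_1) = -9
  2·m_2 + 10·m_3 + 3·m_4 = 6(Δ_3 - Δ_2) = 1
Clamped end conditions give two more equations: 2h_0·m_0 + h_0·m_1 = 6(Δ_0 - p'(0)) = 3 and h_3·m_3 + 2h_3·m_4 = 6(p'(9) - Δ_3) = 26.
Solving the tridiagonal system: m_0 = 1/23, m_1 = 65/46, m_2 = -55/46, m_3 = -26/23, m_4 = 338/69.
On [0, 2], with p_0(x) = a_0 + b_0·x + c_0·x² + d_0·x³: c_0 = m_0/2 = 1/46, d_0 = (m_1 - m_0)/(6h_0) = 21/184, b_0 = Δ_0 - h_0(2m_0 + m_1)/6 = -1.

0.1141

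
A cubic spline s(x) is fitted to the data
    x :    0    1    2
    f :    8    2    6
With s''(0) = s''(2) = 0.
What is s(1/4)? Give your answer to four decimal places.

Write M_i for s''(x_i). With h_i = 1, 1 and divided differences Δ_i = -6, 4, the continuity of s' gives the tridiagonal system
  1·M_0 + 4·M_1 + 1·M_2 = 6(Δ_1 - Δ_0) = 60
Natural end conditions: M_0 = M_2 = 0.
Solving: M_0 = 0, M_1 = 15, M_2 = 0.
On [0, 1], s(x) = 8 - 17/2·x + 0·x² + 5/2·x³.
With x = 1/4: s(1/4) = 757/128.

5.9141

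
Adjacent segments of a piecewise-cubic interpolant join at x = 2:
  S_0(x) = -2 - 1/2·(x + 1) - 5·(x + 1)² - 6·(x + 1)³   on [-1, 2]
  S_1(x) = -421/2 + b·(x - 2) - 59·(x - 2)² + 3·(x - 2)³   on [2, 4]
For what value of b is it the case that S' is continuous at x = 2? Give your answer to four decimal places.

S_0'(x) = -1/2 - 10·(x + 1) - 18·(x + 1)², so S_0'(2) = -385/2. On the right, S_1'(2) = b, so b = -385/2.

-192.5000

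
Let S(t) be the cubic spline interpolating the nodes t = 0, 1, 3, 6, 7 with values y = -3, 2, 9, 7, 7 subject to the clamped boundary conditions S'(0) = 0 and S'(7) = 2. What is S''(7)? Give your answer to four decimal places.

5.7500

Write σ_i for S''(x_i). With h_i = 1, 2, 3, 1 and divided differences Δ_i = 5, 7/2, -2/3, 0, the continuity of S' gives the tridiagonal system
  1·σ_0 + 6·σ_1 + 2·σ_2 = 6(Δ_1 - Δ_0) = -9
  2·σ_1 + 10·σ_2 + 3·σ_3 = 6(Δ_2 - Δ_1) = -25
  3·σ_2 + 8·σ_3 + 1·σ_4 = 6(Δ_3 - Δ_2) = 4
Clamped end conditions give two more equations: 2h_0·σ_0 + h_0·σ_1 = 6(Δ_0 - S'(0)) = 30 and h_3·σ_3 + 2h_3·σ_4 = 6(S'(7) - Δ_3) = 12.
Forward elimination and back-substitution give σ_0 = 101/6, σ_1 = -11/3, σ_2 = -23/12, σ_3 = 1/2, σ_4 = 23/4.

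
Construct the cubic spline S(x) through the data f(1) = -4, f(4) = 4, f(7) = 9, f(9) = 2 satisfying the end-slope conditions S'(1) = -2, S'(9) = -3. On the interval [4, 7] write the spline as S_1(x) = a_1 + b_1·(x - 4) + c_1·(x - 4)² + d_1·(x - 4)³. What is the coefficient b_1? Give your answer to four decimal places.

Let σ_i = S''(x_i). Step sizes h_i = 3, 3, 2; slopes of the chords Δ_i = (y_(i+1) - y_i)/h_i = 8/3, 5/3, -7/2.
  3·σ_0 + 12·σ_1 + 3·σ_2 = 6(Δ_1 - Δ_0) = -6
  3·σ_1 + 10·σ_2 + 2·σ_3 = 6(Δ_2 - Δ_1) = -31
Clamped end conditions give two more equations: 2h_0·σ_0 + h_0·σ_1 = 6(Δ_0 - S'(1)) = 28 and h_2·σ_2 + 2h_2·σ_3 = 6(S'(9) - Δ_2) = 3.
Solving the tridiagonal system: σ_0 = 587/114, σ_1 = -55/57, σ_2 = -125/38, σ_3 = 91/38.
On [4, 7], with S_1(x) = a_1 + b_1·(x - 4) + c_1·(x - 4)² + d_1·(x - 4)³: c_1 = σ_1/2 = -55/114, d_1 = (σ_2 - σ_1)/(6h_1) = -265/2052, b_1 = Δ_1 - h_1(2σ_1 + σ_2)/6 = 325/76.

4.2763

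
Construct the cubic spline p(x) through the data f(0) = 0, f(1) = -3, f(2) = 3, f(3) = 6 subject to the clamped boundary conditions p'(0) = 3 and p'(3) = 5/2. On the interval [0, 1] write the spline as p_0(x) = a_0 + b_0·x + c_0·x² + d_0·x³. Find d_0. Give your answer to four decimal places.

8.9667

With m_i denoting the second derivative at x_i, h_i = 1, 1, 1, and Δ_i = (y_(i+1) − y_i)/h_i = -3, 6, 3:
  1·m_0 + 4·m_1 + 1·m_2 = 6(Δ_1 - Δ_0) = 54
  1·m_1 + 4·m_2 + 1·m_3 = 6(Δ_2 - Δ_1) = -18
Clamped end conditions give two more equations: 2h_0·m_0 + h_0·m_1 = 6(Δ_0 - p'(0)) = -36 and h_2·m_2 + 2h_2·m_3 = 6(p'(3) - Δ_2) = -3.
Forward elimination and back-substitution give m_0 = -449/15, m_1 = 358/15, m_2 = -173/15, m_3 = 64/15.
On [0, 1], with p_0(x) = a_0 + b_0·x + c_0·x² + d_0·x³: c_0 = m_0/2 = -449/30, d_0 = (m_1 - m_0)/(6h_0) = 269/30, b_0 = Δ_0 - h_0(2m_0 + m_1)/6 = 3.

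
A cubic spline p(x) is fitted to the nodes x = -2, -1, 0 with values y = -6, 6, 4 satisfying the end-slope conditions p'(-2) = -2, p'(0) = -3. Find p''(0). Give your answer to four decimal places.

17.5000

With M_i denoting the second derivative at x_i, h_i = 1, 1, and Δ_i = (y_(i+1) − y_i)/h_i = 12, -2:
  1·M_0 + 4·M_1 + 1·M_2 = 6(Δ_1 - Δ_0) = -84
Clamped end conditions give two more equations: 2h_0·M_0 + h_0·M_1 = 6(Δ_0 - p'(-2)) = 84 and h_1·M_1 + 2h_1·M_2 = 6(p'(0) - Δ_1) = -6.
Hence M_0 = 125/2, M_1 = -41, M_2 = 35/2.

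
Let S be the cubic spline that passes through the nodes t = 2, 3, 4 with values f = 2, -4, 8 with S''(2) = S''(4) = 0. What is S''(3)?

Put M_i = S'' at the i-th knot. Here h = (1, 1) and Δ = (-6, 12), so the interior equations h_(i-1)·M_(i-1) + 2(h_(i-1)+h_i)·M_i + h_i·M_(i+1) = 6(Δ_i − Δ_(i-1)) read
  1·M_0 + 4·M_1 + 1·M_2 = 6(Δ_1 - Δ_0) = 108
Natural end conditions: M_0 = M_2 = 0.
Forward elimination and back-substitution give M_0 = 0, M_1 = 27, M_2 = 0.

27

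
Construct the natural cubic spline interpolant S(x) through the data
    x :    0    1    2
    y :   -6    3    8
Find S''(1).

-6

Put σ_i = S'' at the i-th knot. Here h = (1, 1) and Δ = (9, 5), so the interior equations h_(i-1)·σ_(i-1) + 2(h_(i-1)+h_i)·σ_i + h_i·σ_(i+1) = 6(Δ_i − Δ_(i-1)) read
  1·σ_0 + 4·σ_1 + 1·σ_2 = 6(Δ_1 - Δ_0) = -24
Natural end conditions: σ_0 = σ_2 = 0.
Solving the tridiagonal system: σ_0 = 0, σ_1 = -6, σ_2 = 0.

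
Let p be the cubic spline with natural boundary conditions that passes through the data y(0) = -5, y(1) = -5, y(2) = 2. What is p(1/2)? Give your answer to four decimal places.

-5.6563

Write M_i for p''(x_i). With h_i = 1, 1 and divided differences Δ_i = 0, 7, the continuity of p' gives the tridiagonal system
  1·M_0 + 4·M_1 + 1·M_2 = 6(Δ_1 - Δ_0) = 42
Natural end conditions: M_0 = M_2 = 0.
Solving the tridiagonal system: M_0 = 0, M_1 = 21/2, M_2 = 0.
On [0, 1], p(t) = -5 - 7/4·t + 0·t² + 7/4·t³.
With t = 1/2: p(1/2) = -181/32.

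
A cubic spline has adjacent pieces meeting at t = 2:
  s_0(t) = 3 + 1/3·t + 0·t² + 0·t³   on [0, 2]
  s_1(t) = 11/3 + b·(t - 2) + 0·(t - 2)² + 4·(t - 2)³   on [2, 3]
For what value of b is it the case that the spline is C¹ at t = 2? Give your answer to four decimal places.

0.3333

s_0'(t) = 1/3 + 0·t + 0·t², so s_0'(2) = 1/3. On the right, s_1'(2) = b, so b = 1/3.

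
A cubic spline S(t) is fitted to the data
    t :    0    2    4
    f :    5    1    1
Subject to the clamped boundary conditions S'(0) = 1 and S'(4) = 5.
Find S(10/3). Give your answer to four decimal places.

Write M_i for S''(x_i). With h_i = 2, 2 and divided differences Δ_i = -2, 0, the continuity of S' gives the tridiagonal system
  2·M_0 + 8·M_1 + 2·M_2 = 6(Δ_1 - Δ_0) = 12
Clamped end conditions give two more equations: 2h_0·M_0 + h_0·M_1 = 6(Δ_0 - S'(0)) = -18 and h_1·M_1 + 2h_1·M_2 = 6(S'(4) - Δ_1) = 30.
Hence M_0 = -5, M_1 = 1, M_2 = 7.
On [2, 4], S(t) = 1 - 3·(t - 2) + 1/2·(t - 2)² + 1/2·(t - 2)³.
With (t - 2) = 4/3: S(10/3) = -25/27.

-0.9259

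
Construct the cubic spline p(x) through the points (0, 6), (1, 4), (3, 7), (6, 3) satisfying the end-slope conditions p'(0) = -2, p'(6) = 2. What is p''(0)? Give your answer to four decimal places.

Let σ_i = p''(x_i). Step sizes h_i = 1, 2, 3; slopes of the chords Δ_i = (y_(i+1) - y_i)/h_i = -2, 3/2, -4/3.
  1·σ_0 + 6·σ_1 + 2·σ_2 = 6(Δ_1 - Δ_0) = 21
  2·σ_1 + 10·σ_2 + 3·σ_3 = 6(Δ_2 - Δ_1) = -17
Clamped end conditions give two more equations: 2h_0·σ_0 + h_0·σ_1 = 6(Δ_0 - p'(0)) = 0 and h_2·σ_2 + 2h_2·σ_3 = 6(p'(6) - Δ_2) = 20.
Forward elimination and back-substitution give σ_0 = -155/57, σ_1 = 310/57, σ_2 = -254/57, σ_3 = 317/57.

-2.7193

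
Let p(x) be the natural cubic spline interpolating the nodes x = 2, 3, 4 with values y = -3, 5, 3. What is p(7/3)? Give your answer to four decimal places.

0.4074

Put M_i = p'' at the i-th knot. Here h = (1, 1) and Δ = (8, -2), so the interior equations h_(i-1)·M_(i-1) + 2(h_(i-1)+h_i)·M_i + h_i·M_(i+1) = 6(Δ_i − Δ_(i-1)) read
  1·M_0 + 4·M_1 + 1·M_2 = 6(Δ_1 - Δ_0) = -60
Natural end conditions: M_0 = M_2 = 0.
Forward elimination and back-substitution give M_0 = 0, M_1 = -15, M_2 = 0.
On [2, 3], p(x) = -3 + 21/2·(x - 2) + 0·(x - 2)² - 5/2·(x - 2)³.
With (x - 2) = 1/3: p(7/3) = 11/27.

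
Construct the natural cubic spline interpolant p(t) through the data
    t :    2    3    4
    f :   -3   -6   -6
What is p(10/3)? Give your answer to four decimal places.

Let M_i = p''(x_i). Step sizes h_i = 1, 1; slopes of the chords Δ_i = (y_(i+1) - y_i)/h_i = -3, 0.
  1·M_0 + 4·M_1 + 1·M_2 = 6(Δ_1 - Δ_0) = 18
Natural end conditions: M_0 = M_2 = 0.
Forward elimination and back-substitution give M_0 = 0, M_1 = 9/2, M_2 = 0.
On [3, 4], p(t) = -6 - 3/2·(t - 3) + 9/4·(t - 3)² - 3/4·(t - 3)³.
With (t - 3) = 1/3: p(10/3) = -113/18.

-6.2778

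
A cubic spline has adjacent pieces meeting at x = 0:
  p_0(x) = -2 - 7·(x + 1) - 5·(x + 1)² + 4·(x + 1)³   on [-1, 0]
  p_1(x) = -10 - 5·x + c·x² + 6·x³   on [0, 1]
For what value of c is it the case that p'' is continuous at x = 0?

p_0''(x) = -10 + 24·(x + 1), so p_0''(0) = 14. On the right, p_1''(0) = 2c, so c = 7.

7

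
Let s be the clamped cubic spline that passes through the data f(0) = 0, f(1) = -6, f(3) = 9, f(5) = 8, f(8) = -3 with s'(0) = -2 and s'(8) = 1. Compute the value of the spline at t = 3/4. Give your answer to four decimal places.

-4.7649

Write m_i for s''(x_i). With h_i = 1, 2, 2, 3 and divided differences Δ_i = -6, 15/2, -1/2, -11/3, the continuity of s' gives the tridiagonal system
  1·m_0 + 6·m_1 + 2·m_2 = 6(Δ_1 - Δ_0) = 81
  2·m_1 + 8·m_2 + 2·m_3 = 6(Δ_2 - Δ_1) = -48
  2·m_2 + 10·m_3 + 3·m_4 = 6(Δ_3 - Δ_2) = -19
Clamped end conditions give two more equations: 2h_0·m_0 + h_0·m_1 = 6(Δ_0 - s'(0)) = -24 and h_3·m_3 + 2h_3·m_4 = 6(s'(8) - Δ_3) = 28.
Solving the tridiagonal system: m_0 = -1189/53, m_1 = 1106/53, m_2 = -577/53, m_3 = -70/53, m_4 = 847/159.
On [0, 1], s(t) = 0 - 2·t - 1189/106·t² + 765/106·t³.
With t = 3/4: s(3/4) = -32325/6784.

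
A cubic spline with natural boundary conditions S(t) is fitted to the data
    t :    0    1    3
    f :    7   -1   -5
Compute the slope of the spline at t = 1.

-6

Let M_i = S''(x_i). Step sizes h_i = 1, 2; slopes of the chords Δ_i = (y_(i+1) - y_i)/h_i = -8, -2.
  1·M_0 + 6·M_1 + 2·M_2 = 6(Δ_1 - Δ_0) = 36
Natural end conditions: M_0 = M_2 = 0.
Forward elimination and back-substitution give M_0 = 0, M_1 = 6, M_2 = 0.
On [1, 3], S'(t) = b_1 + 2c_1·(t - 1) + 3d_1·(t - 1)² with b_1 = Δ_1 - h_1(2M_1 + M_2)/6 = -6, c_1 = M_1/2 = 3, d_1 = (M_2 - M_1)/(6h_1) = -1/2. So S'(1) = -6.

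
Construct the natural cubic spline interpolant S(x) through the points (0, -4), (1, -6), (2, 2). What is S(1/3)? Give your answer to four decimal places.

Write m_i for S''(x_i). With h_i = 1, 1 and divided differences Δ_i = -2, 8, the continuity of S' gives the tridiagonal system
  1·m_0 + 4·m_1 + 1·m_2 = 6(Δ_1 - Δ_0) = 60
Natural end conditions: m_0 = m_2 = 0.
Hence m_0 = 0, m_1 = 15, m_2 = 0.
On [0, 1], S(x) = -4 - 9/2·x + 0·x² + 5/2·x³.
With x = 1/3: S(1/3) = -146/27.

-5.4074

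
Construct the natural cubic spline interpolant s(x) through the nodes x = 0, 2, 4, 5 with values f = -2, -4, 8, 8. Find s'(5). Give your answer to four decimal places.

-1.4091

Let M_i = s''(x_i). Step sizes h_i = 2, 2, 1; slopes of the chords Δ_i = (y_(i+1) - y_i)/h_i = -1, 6, 0.
  2·M_0 + 8·M_1 + 2·M_2 = 6(Δ_1 - Δ_0) = 42
  2·M_1 + 6·M_2 + 1·M_3 = 6(Δ_2 - Δ_1) = -36
Natural end conditions: M_0 = M_3 = 0.
Hence M_0 = 0, M_1 = 81/11, M_2 = -93/11, M_3 = 0.
On [4, 5], s'(x) = b_2 + 2c_2·(x - 4) + 3d_2·(x - 4)² with b_2 = Δ_2 - h_2(2M_2 + M_3)/6 = 31/11, c_2 = M_2/2 = -93/22, d_2 = (M_3 - M_2)/(6h_2) = 31/22. So s'(5) = -31/22.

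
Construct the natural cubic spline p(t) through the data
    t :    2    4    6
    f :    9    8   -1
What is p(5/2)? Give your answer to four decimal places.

Let M_i = p''(x_i). Step sizes h_i = 2, 2; slopes of the chords Δ_i = (y_(i+1) - y_i)/h_i = -1/2, -9/2.
  2·M_0 + 8·M_1 + 2·M_2 = 6(Δ_1 - Δ_0) = -24
Natural end conditions: M_0 = M_2 = 0.
Forward elimination and back-substitution give M_0 = 0, M_1 = -3, M_2 = 0.
On [2, 4], p(t) = 9 + 1/2·(t - 2) + 0·(t - 2)² - 1/4·(t - 2)³.
With (t - 2) = 1/2: p(5/2) = 295/32.

9.2188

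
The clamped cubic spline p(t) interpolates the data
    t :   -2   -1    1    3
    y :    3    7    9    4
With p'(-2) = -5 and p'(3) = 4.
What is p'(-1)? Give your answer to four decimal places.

Let σ_i = p''(x_i). Step sizes h_i = 1, 2, 2; slopes of the chords Δ_i = (y_(i+1) - y_i)/h_i = 4, 1, -5/2.
  1·σ_0 + 6·σ_1 + 2·σ_2 = 6(Δ_1 - Δ_0) = -18
  2·σ_1 + 8·σ_2 + 2·σ_3 = 6(Δ_2 - Δ_1) = -21
Clamped end conditions give two more equations: 2h_0·σ_0 + h_0·σ_1 = 6(Δ_0 - p'(-2)) = 54 and h_2·σ_2 + 2h_2·σ_3 = 6(p'(3) - Δ_2) = 39.
Solving: σ_0 = 699/23, σ_1 = -156/23, σ_2 = -177/46, σ_3 = 537/46.
On [-1, 1], p'(t) = b_1 + 2c_1·(t + 1) + 3d_1·(t + 1)² with b_1 = Δ_1 - h_1(2σ_1 + σ_2)/6 = 313/46, c_1 = σ_1/2 = -78/23, d_1 = (σ_2 - σ_1)/(6h_1) = 45/184. So p'(-1) = 313/46.

6.8043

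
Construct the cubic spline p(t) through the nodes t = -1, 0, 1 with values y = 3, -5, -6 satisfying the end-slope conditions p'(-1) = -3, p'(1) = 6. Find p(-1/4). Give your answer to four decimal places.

-2.8359

Write M_i for p''(x_i). With h_i = 1, 1 and divided differences Δ_i = -8, -1, the continuity of p' gives the tridiagonal system
  1·M_0 + 4·M_1 + 1·M_2 = 6(Δ_1 - Δ_0) = 42
Clamped end conditions give two more equations: 2h_0·M_0 + h_0·M_1 = 6(Δ_0 - p'(-1)) = -30 and h_1·M_1 + 2h_1·M_2 = 6(p'(1) - Δ_1) = 42.
Hence M_0 = -21, M_1 = 12, M_2 = 15.
On [-1, 0], p(t) = 3 - 3·(t + 1) - 21/2·(t + 1)² + 11/2·(t + 1)³.
With (t + 1) = 3/4: p(-1/4) = -363/128.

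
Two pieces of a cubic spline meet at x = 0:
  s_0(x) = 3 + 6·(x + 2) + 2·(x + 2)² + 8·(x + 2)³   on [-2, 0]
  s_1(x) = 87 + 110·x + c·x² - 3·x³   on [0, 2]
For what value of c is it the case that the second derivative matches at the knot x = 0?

50

s_0''(x) = 4 + 48·(x + 2), so s_0''(0) = 100. On the right, s_1''(0) = 2c, so c = 50.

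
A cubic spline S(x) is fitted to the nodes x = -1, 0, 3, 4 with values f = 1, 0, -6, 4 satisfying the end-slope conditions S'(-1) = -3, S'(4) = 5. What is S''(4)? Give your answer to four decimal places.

-22.2857

Write M_i for S''(x_i). With h_i = 1, 3, 1 and divided differences Δ_i = -1, -2, 10, the continuity of S' gives the tridiagonal system
  1·M_0 + 8·M_1 + 3·M_2 = 6(Δ_1 - Δ_0) = -6
  3·M_1 + 8·M_2 + 1·M_3 = 6(Δ_2 - Δ_1) = 72
Clamped end conditions give two more equations: 2h_0·M_0 + h_0·M_1 = 6(Δ_0 - S'(-1)) = 12 and h_2·M_2 + 2h_2·M_3 = 6(S'(4) - Δ_2) = -30.
Solving: M_0 = 68/7, M_1 = -52/7, M_2 = 102/7, M_3 = -156/7.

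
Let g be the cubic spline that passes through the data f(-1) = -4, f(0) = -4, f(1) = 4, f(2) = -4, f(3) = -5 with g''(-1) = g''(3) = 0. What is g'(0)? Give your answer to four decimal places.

6.8214

With M_i denoting the second derivative at x_i, h_i = 1, 1, 1, 1, and Δ_i = (y_(i+1) − y_i)/h_i = 0, 8, -8, -1:
  1·M_0 + 4·M_1 + 1·M_2 = 6(Δ_1 - Δ_0) = 48
  1·M_1 + 4·M_2 + 1·M_3 = 6(Δ_2 - Δ_1) = -96
  1·M_2 + 4·M_3 + 1·M_4 = 6(Δ_3 - Δ_2) = 42
Natural end conditions: M_0 = M_4 = 0.
Solving the tridiagonal system: M_0 = 0, M_1 = 573/28, M_2 = -237/7, M_3 = 531/28, M_4 = 0.
On [0, 1], g'(t) = b_1 + 2c_1·t + 3d_1·t² with b_1 = Δ_1 - h_1(2M_1 + M_2)/6 = 191/28, c_1 = M_1/2 = 573/56, d_1 = (M_2 - M_1)/(6h_1) = -507/56. So g'(0) = 191/28.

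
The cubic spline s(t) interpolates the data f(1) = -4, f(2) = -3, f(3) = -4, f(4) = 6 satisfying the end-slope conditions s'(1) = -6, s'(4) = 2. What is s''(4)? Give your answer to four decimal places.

-39.4667

Write M_i for s''(x_i). With h_i = 1, 1, 1 and divided differences Δ_i = 1, -1, 10, the continuity of s' gives the tridiagonal system
  1·M_0 + 4·M_1 + 1·M_2 = 6(Δ_1 - Δ_0) = -12
  1·M_1 + 4·M_2 + 1·M_3 = 6(Δ_2 - Δ_1) = 66
Clamped end conditions give two more equations: 2h_0·M_0 + h_0·M_1 = 6(Δ_0 - s'(1)) = 42 and h_2·M_2 + 2h_2·M_3 = 6(s'(4) - Δ_2) = -48.
Forward elimination and back-substitution give M_0 = 452/15, M_1 = -274/15, M_2 = 464/15, M_3 = -592/15.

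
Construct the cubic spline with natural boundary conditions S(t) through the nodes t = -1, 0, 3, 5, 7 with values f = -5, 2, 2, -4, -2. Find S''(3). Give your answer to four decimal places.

-0.9851

Write m_i for S''(x_i). With h_i = 1, 3, 2, 2 and divided differences Δ_i = 7, 0, -3, 1, the continuity of S' gives the tridiagonal system
  1·m_0 + 8·m_1 + 3·m_2 = 6(Δ_1 - Δ_0) = -42
  3·m_1 + 10·m_2 + 2·m_3 = 6(Δ_2 - Δ_1) = -18
  2·m_2 + 8·m_3 + 2·m_4 = 6(Δ_3 - Δ_2) = 24
Natural end conditions: m_0 = m_4 = 0.
Solving: m_0 = 0, m_1 = -327/67, m_2 = -66/67, m_3 = 435/134, m_4 = 0.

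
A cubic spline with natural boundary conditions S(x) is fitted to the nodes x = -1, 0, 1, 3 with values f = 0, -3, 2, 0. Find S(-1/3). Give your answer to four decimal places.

Let M_i = S''(x_i). Step sizes h_i = 1, 1, 2; slopes of the chords Δ_i = (y_(i+1) - y_i)/h_i = -3, 5, -1.
  1·M_0 + 4·M_1 + 1·M_2 = 6(Δ_1 - Δ_0) = 48
  1·M_1 + 6·M_2 + 2·M_3 = 6(Δ_2 - Δ_1) = -36
Natural end conditions: M_0 = M_3 = 0.
Hence M_0 = 0, M_1 = 324/23, M_2 = -192/23, M_3 = 0.
On [-1, 0], S(x) = 0 - 123/23·(x + 1) + 0·(x + 1)² + 54/23·(x + 1)³.
With (x + 1) = 2/3: S(-1/3) = -66/23.

-2.8696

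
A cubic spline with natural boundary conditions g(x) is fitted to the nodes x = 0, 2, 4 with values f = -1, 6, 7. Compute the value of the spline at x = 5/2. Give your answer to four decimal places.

Put m_i = g'' at the i-th knot. Here h = (2, 2) and Δ = (7/2, 1/2), so the interior equations h_(i-1)·m_(i-1) + 2(h_(i-1)+h_i)·m_i + h_i·m_(i+1) = 6(Δ_i − Δ_(i-1)) read
  2·m_0 + 8·m_1 + 2·m_2 = 6(Δ_1 - Δ_0) = -18
Natural end conditions: m_0 = m_2 = 0.
Solving: m_0 = 0, m_1 = -9/4, m_2 = 0.
On [2, 4], g(x) = 6 + 2·(x - 2) - 9/8·(x - 2)² + 3/16·(x - 2)³.
With (x - 2) = 1/2: g(5/2) = 863/128.

6.7422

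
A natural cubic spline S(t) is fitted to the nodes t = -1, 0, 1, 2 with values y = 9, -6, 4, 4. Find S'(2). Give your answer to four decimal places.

Put m_i = S'' at the i-th knot. Here h = (1, 1, 1) and Δ = (-15, 10, 0), so the interior equations h_(i-1)·m_(i-1) + 2(h_(i-1)+h_i)·m_i + h_i·m_(i+1) = 6(Δ_i − Δ_(i-1)) read
  1·m_0 + 4·m_1 + 1·m_2 = 6(Δ_1 - Δ_0) = 150
  1·m_1 + 4·m_2 + 1·m_3 = 6(Δ_2 - Δ_1) = -60
Natural end conditions: m_0 = m_3 = 0.
Hence m_0 = 0, m_1 = 44, m_2 = -26, m_3 = 0.
On [1, 2], S'(t) = b_2 + 2c_2·(t - 1) + 3d_2·(t - 1)² with b_2 = Δ_2 - h_2(2m_2 + m_3)/6 = 26/3, c_2 = m_2/2 = -13, d_2 = (m_3 - m_2)/(6h_2) = 13/3. So S'(2) = -13/3.

-4.3333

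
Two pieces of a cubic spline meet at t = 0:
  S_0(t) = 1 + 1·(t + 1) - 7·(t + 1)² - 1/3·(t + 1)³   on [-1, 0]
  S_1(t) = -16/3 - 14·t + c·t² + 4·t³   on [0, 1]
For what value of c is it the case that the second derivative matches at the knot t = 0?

-8

S_0''(t) = -14 - 2·(t + 1), so S_0''(0) = -16. On the right, S_1''(0) = 2c, so c = -8.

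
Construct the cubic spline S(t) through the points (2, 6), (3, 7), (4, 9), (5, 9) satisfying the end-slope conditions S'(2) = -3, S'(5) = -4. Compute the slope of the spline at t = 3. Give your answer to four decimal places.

Write m_i for S''(x_i). With h_i = 1, 1, 1 and divided differences Δ_i = 1, 2, 0, the continuity of S' gives the tridiagonal system
  1·m_0 + 4·m_1 + 1·m_2 = 6(Δ_1 - Δ_0) = 6
  1·m_1 + 4·m_2 + 1·m_3 = 6(Δ_2 - Δ_1) = -12
Clamped end conditions give two more equations: 2h_0·m_0 + h_0·m_1 = 6(Δ_0 - S'(2)) = 24 and h_2·m_2 + 2h_2·m_3 = 6(S'(5) - Δ_2) = -24.
Solving: m_0 = 194/15, m_1 = -28/15, m_2 = 8/15, m_3 = -184/15.
On [3, 4], S'(t) = b_1 + 2c_1·(t - 3) + 3d_1·(t - 3)² with b_1 = Δ_1 - h_1(2m_1 + m_2)/6 = 38/15, c_1 = m_1/2 = -14/15, d_1 = (m_2 - m_1)/(6h_1) = 2/5. So S'(3) = 38/15.

2.5333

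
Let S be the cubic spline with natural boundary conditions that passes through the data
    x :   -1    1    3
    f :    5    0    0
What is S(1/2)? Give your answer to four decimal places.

With M_i denoting the second derivative at x_i, h_i = 2, 2, and Δ_i = (y_(i+1) − y_i)/h_i = -5/2, 0:
  2·M_0 + 8·M_1 + 2·M_2 = 6(Δ_1 - Δ_0) = 15
Natural end conditions: M_0 = M_2 = 0.
Hence M_0 = 0, M_1 = 15/8, M_2 = 0.
On [-1, 1], S(x) = 5 - 25/8·(x + 1) + 0·(x + 1)² + 5/32·(x + 1)³.
With (x + 1) = 3/2: S(1/2) = 215/256.

0.8398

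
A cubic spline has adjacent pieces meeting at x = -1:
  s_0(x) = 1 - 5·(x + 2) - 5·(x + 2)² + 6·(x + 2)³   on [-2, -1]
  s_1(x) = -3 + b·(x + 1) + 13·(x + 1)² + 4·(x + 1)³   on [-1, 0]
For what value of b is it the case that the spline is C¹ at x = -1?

s_0'(x) = -5 - 10·(x + 2) + 18·(x + 2)², so s_0'(-1) = 3. On the right, s_1'(-1) = b, so b = 3.

3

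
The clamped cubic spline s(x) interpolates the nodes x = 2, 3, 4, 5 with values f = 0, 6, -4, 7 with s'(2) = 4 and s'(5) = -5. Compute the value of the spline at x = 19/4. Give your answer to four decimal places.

6.1344

Let σ_i = s''(x_i). Step sizes h_i = 1, 1, 1; slopes of the chords Δ_i = (y_(i+1) - y_i)/h_i = 6, -10, 11.
  1·σ_0 + 4·σ_1 + 1·σ_2 = 6(Δ_1 - Δ_0) = -96
  1·σ_1 + 4·σ_2 + 1·σ_3 = 6(Δ_2 - Δ_1) = 126
Clamped end conditions give two more equations: 2h_0·σ_0 + h_0·σ_1 = 6(Δ_0 - s'(2)) = 12 and h_2·σ_2 + 2h_2·σ_3 = 6(s'(5) - Δ_2) = -96.
Solving: σ_0 = 148/5, σ_1 = -236/5, σ_2 = 316/5, σ_3 = -398/5.
On [4, 5], s(x) = -4 + 16/5·(x - 4) + 158/5·(x - 4)² - 119/5·(x - 4)³.
With (x - 4) = 3/4: s(19/4) = 1963/320.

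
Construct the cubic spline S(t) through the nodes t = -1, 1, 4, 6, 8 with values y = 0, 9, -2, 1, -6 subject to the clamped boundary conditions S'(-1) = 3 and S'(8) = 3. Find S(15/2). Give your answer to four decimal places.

Let σ_i = S''(x_i). Step sizes h_i = 2, 3, 2, 2; slopes of the chords Δ_i = (y_(i+1) - y_i)/h_i = 9/2, -11/3, 3/2, -7/2.
  2·σ_0 + 10·σ_1 + 3·σ_2 = 6(Δ_1 - Δ_0) = -49
  3·σ_1 + 10·σ_2 + 2·σ_3 = 6(Δ_2 - Δ_1) = 31
  2·σ_2 + 8·σ_3 + 2·σ_4 = 6(Δ_3 - Δ_2) = -30
Clamped end conditions give two more equations: 2h_0·σ_0 + h_0·σ_1 = 6(Δ_0 - S'(-1)) = 9 and h_3·σ_3 + 2h_3·σ_4 = 6(S'(8) - Δ_3) = 39.
Solving the tridiagonal system: σ_0 = 4579/708, σ_1 = -1493/177, σ_2 = 2645/354, σ_3 = -3259/354, σ_4 = 5081/354.
On [6, 8], S(t) = 1 - 380/177·(t - 6) - 3259/708·(t - 6)² + 695/354·(t - 6)³.
With (t - 6) = 3/2: S(15/2) = -2809/472.

-5.9513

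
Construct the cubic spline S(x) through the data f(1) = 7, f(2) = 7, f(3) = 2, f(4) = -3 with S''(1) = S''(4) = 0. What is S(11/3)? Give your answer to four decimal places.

Let m_i = S''(x_i). Step sizes h_i = 1, 1, 1; slopes of the chords Δ_i = (y_(i+1) - y_i)/h_i = 0, -5, -5.
  1·m_0 + 4·m_1 + 1·m_2 = 6(Δ_1 - Δ_0) = -30
  1·m_1 + 4·m_2 + 1·m_3 = 6(Δ_2 - Δ_1) = 0
Natural end conditions: m_0 = m_3 = 0.
Solving: m_0 = 0, m_1 = -8, m_2 = 2, m_3 = 0.
On [3, 4], S(x) = 2 - 17/3·(x - 3) + 1·(x - 3)² - 1/3·(x - 3)³.
With (x - 3) = 2/3: S(11/3) = -116/81.

-1.4321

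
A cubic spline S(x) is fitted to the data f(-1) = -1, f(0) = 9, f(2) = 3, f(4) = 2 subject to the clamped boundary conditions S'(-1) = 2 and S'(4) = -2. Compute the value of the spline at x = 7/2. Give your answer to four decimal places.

2.3193

With σ_i denoting the second derivative at x_i, h_i = 1, 2, 2, and Δ_i = (y_(i+1) − y_i)/h_i = 10, -3, -1/2:
  1·σ_0 + 6·σ_1 + 2·σ_2 = 6(Δ_1 - Δ_0) = -78
  2·σ_1 + 8·σ_2 + 2·σ_3 = 6(Δ_2 - Δ_1) = 15
Clamped end conditions give two more equations: 2h_0·σ_0 + h_0·σ_1 = 6(Δ_0 - S'(-1)) = 48 and h_2·σ_2 + 2h_2·σ_3 = 6(S'(4) - Δ_2) = -9.
Solving: σ_0 = 803/23, σ_1 = -502/23, σ_2 = 415/46, σ_3 = -311/46.
On [2, 4], S(x) = 3 - 98/23·(x - 2) + 415/92·(x - 2)² - 121/92·(x - 2)³.
With (x - 2) = 3/2: S(7/2) = 1707/736.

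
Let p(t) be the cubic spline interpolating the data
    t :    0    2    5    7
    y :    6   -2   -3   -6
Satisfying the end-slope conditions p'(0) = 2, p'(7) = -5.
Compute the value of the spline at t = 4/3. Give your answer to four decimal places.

1.7253

Let m_i = p''(x_i). Step sizes h_i = 2, 3, 2; slopes of the chords Δ_i = (y_(i+1) - y_i)/h_i = -4, -1/3, -3/2.
  2·m_0 + 10·m_1 + 3·m_2 = 6(Δ_1 - Δ_0) = 22
  3·m_1 + 10·m_2 + 2·m_3 = 6(Δ_2 - Δ_1) = -7
Clamped end conditions give two more equations: 2h_0·m_0 + h_0·m_1 = 6(Δ_0 - p'(0)) = -36 and h_2·m_2 + 2h_2·m_3 = 6(p'(7) - Δ_2) = -21.
Forward elimination and back-substitution give m_0 = -1097/96, m_1 = 233/48, m_2 = -59/48, m_3 = -445/96.
On [0, 2], p(t) = 6 + 2·t - 1097/192·t² + 521/384·t³.
With t = 4/3: p(4/3) = 559/324.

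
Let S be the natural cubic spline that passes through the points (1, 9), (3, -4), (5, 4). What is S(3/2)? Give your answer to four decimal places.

Put m_i = S'' at the i-th knot. Here h = (2, 2) and Δ = (-13/2, 4), so the interior equations h_(i-1)·m_(i-1) + 2(h_(i-1)+h_i)·m_i + h_i·m_(i+1) = 6(Δ_i − Δ_(i-1)) read
  2·m_0 + 8·m_1 + 2·m_2 = 6(Δ_1 - Δ_0) = 63
Natural end conditions: m_0 = m_2 = 0.
Hence m_0 = 0, m_1 = 63/8, m_2 = 0.
On [1, 3], S(t) = 9 - 73/8·(t - 1) + 0·(t - 1)² + 21/32·(t - 1)³.
With (t - 1) = 1/2: S(3/2) = 1157/256.

4.5195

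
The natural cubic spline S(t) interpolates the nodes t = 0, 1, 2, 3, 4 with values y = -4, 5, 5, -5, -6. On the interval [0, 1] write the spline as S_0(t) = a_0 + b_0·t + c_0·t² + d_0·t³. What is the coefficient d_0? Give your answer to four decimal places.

With m_i denoting the second derivative at x_i, h_i = 1, 1, 1, 1, and Δ_i = (y_(i+1) − y_i)/h_i = 9, 0, -10, -1:
  1·m_0 + 4·m_1 + 1·m_2 = 6(Δ_1 - Δ_0) = -54
  1·m_1 + 4·m_2 + 1·m_3 = 6(Δ_2 - Δ_1) = -60
  1·m_2 + 4·m_3 + 1·m_4 = 6(Δ_3 - Δ_2) = 54
Natural end conditions: m_0 = m_4 = 0.
Forward elimination and back-substitution give m_0 = 0, m_1 = -129/14, m_2 = -120/7, m_3 = 249/14, m_4 = 0.
On [0, 1], with S_0(t) = a_0 + b_0·t + c_0·t² + d_0·t³: c_0 = m_0/2 = 0, d_0 = (m_1 - m_0)/(6h_0) = -43/28, b_0 = Δ_0 - h_0(2m_0 + m_1)/6 = 295/28.

-1.5357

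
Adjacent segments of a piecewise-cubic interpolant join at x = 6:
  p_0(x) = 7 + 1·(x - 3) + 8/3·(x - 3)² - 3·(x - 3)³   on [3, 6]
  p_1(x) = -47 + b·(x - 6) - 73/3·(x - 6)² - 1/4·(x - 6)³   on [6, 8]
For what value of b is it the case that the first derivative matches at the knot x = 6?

p_0'(x) = 1 + 16/3·(x - 3) - 9·(x - 3)², so p_0'(6) = -64. On the right, p_1'(6) = b, so b = -64.

-64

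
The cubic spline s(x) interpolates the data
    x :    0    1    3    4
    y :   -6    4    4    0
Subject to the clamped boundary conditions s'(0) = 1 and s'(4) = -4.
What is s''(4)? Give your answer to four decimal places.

-0.8000

Write M_i for s''(x_i). With h_i = 1, 2, 1 and divided differences Δ_i = 10, 0, -4, the continuity of s' gives the tridiagonal system
  1·M_0 + 6·M_1 + 2·M_2 = 6(Δ_1 - Δ_0) = -60
  2·M_1 + 6·M_2 + 1·M_3 = 6(Δ_2 - Δ_1) = -24
Clamped end conditions give two more equations: 2h_0·M_0 + h_0·M_1 = 6(Δ_0 - s'(0)) = 54 and h_2·M_2 + 2h_2·M_3 = 6(s'(4) - Δ_2) = 0.
Solving: M_0 = 176/5, M_1 = -82/5, M_2 = 8/5, M_3 = -4/5.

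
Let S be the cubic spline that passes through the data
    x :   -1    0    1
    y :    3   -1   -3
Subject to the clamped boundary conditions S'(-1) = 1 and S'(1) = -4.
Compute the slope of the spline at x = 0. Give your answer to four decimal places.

-3.7500

Put m_i = S'' at the i-th knot. Here h = (1, 1) and Δ = (-4, -2), so the interior equations h_(i-1)·m_(i-1) + 2(h_(i-1)+h_i)·m_i + h_i·m_(i+1) = 6(Δ_i − Δ_(i-1)) read
  1·m_0 + 4·m_1 + 1·m_2 = 6(Δ_1 - Δ_0) = 12
Clamped end conditions give two more equations: 2h_0·m_0 + h_0·m_1 = 6(Δ_0 - S'(-1)) = -30 and h_1·m_1 + 2h_1·m_2 = 6(S'(1) - Δ_1) = -12.
Solving: m_0 = -41/2, m_1 = 11, m_2 = -23/2.
On [0, 1], S'(x) = b_1 + 2c_1·x + 3d_1·x² with b_1 = Δ_1 - h_1(2m_1 + m_2)/6 = -15/4, c_1 = m_1/2 = 11/2, d_1 = (m_2 - m_1)/(6h_1) = -15/4. So S'(0) = -15/4.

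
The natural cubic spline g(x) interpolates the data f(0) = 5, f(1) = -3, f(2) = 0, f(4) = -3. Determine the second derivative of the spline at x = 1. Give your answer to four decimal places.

18.3913

With M_i denoting the second derivative at x_i, h_i = 1, 1, 2, and Δ_i = (y_(i+1) − y_i)/h_i = -8, 3, -3/2:
  1·M_0 + 4·M_1 + 1·M_2 = 6(Δ_1 - Δ_0) = 66
  1·M_1 + 6·M_2 + 2·M_3 = 6(Δ_2 - Δ_1) = -27
Natural end conditions: M_0 = M_3 = 0.
Hence M_0 = 0, M_1 = 423/23, M_2 = -174/23, M_3 = 0.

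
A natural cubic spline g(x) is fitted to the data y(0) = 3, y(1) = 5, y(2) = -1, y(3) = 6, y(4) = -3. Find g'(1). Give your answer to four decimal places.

-4.7143

Write σ_i for g''(x_i). With h_i = 1, 1, 1, 1 and divided differences Δ_i = 2, -6, 7, -9, the continuity of g' gives the tridiagonal system
  1·σ_0 + 4·σ_1 + 1·σ_2 = 6(Δ_1 - Δ_0) = -48
  1·σ_1 + 4·σ_2 + 1·σ_3 = 6(Δ_2 - Δ_1) = 78
  1·σ_2 + 4·σ_3 + 1·σ_4 = 6(Δ_3 - Δ_2) = -96
Natural end conditions: σ_0 = σ_4 = 0.
Hence σ_0 = 0, σ_1 = -141/7, σ_2 = 228/7, σ_3 = -225/7, σ_4 = 0.
On [1, 2], g'(x) = b_1 + 2c_1·(x - 1) + 3d_1·(x - 1)² with b_1 = Δ_1 - h_1(2σ_1 + σ_2)/6 = -33/7, c_1 = σ_1/2 = -141/14, d_1 = (σ_2 - σ_1)/(6h_1) = 123/14. So g'(1) = -33/7.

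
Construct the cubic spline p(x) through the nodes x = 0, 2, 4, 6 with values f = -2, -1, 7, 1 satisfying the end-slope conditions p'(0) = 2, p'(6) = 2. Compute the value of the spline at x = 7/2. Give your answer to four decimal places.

Let σ_i = p''(x_i). Step sizes h_i = 2, 2, 2; slopes of the chords Δ_i = (y_(i+1) - y_i)/h_i = 1/2, 4, -3.
  2·σ_0 + 8·σ_1 + 2·σ_2 = 6(Δ_1 - Δ_0) = 21
  2·σ_1 + 8·σ_2 + 2·σ_3 = 6(Δ_2 - Δ_1) = -42
Clamped end conditions give two more equations: 2h_0·σ_0 + h_0·σ_1 = 6(Δ_0 - p'(0)) = -9 and h_2·σ_2 + 2h_2·σ_3 = 6(p'(6) - Δ_2) = 30.
Solving: σ_0 = -11/2, σ_1 = 13/2, σ_2 = -10, σ_3 = 25/2.
On [2, 4], p(x) = -1 + 3·(x - 2) + 13/4·(x - 2)² - 11/8·(x - 2)³.
With (x - 2) = 3/2: p(7/2) = 395/64.

6.1719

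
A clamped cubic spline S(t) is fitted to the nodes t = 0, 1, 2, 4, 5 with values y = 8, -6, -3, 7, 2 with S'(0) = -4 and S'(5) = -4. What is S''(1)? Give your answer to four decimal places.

Put σ_i = S'' at the i-th knot. Here h = (1, 1, 2, 1) and Δ = (-14, 3, 5, -5), so the interior equations h_(i-1)·σ_(i-1) + 2(h_(i-1)+h_i)·σ_i + h_i·σ_(i+1) = 6(Δ_i − Δ_(i-1)) read
  1·σ_0 + 4·σ_1 + 1·σ_2 = 6(Δ_1 - Δ_0) = 102
  1·σ_1 + 6·σ_2 + 2·σ_3 = 6(Δ_2 - Δ_1) = 12
  2·σ_2 + 6·σ_3 + 1·σ_4 = 6(Δ_3 - Δ_2) = -60
Clamped end conditions give two more equations: 2h_0·σ_0 + h_0·σ_1 = 6(Δ_0 - S'(0)) = -60 and h_3·σ_3 + 2h_3·σ_4 = 6(S'(5) - Δ_3) = 6.
Hence σ_0 = -783/16, σ_1 = 303/8, σ_2 = -9/16, σ_3 = -45/4, σ_4 = 69/8.

37.8750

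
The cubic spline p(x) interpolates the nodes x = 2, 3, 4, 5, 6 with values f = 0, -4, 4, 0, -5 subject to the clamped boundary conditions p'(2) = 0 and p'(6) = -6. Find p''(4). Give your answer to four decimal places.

Put M_i = p'' at the i-th knot. Here h = (1, 1, 1, 1) and Δ = (-4, 8, -4, -5), so the interior equations h_(i-1)·M_(i-1) + 2(h_(i-1)+h_i)·M_i + h_i·M_(i+1) = 6(Δ_i − Δ_(i-1)) read
  1·M_0 + 4·M_1 + 1·M_2 = 6(Δ_1 - Δ_0) = 72
  1·M_1 + 4·M_2 + 1·M_3 = 6(Δ_2 - Δ_1) = -72
  1·M_2 + 4·M_3 + 1·M_4 = 6(Δ_3 - Δ_2) = -6
Clamped end conditions give two more equations: 2h_0·M_0 + h_0·M_1 = 6(Δ_0 - p'(2)) = -24 and h_3·M_3 + 2h_3·M_4 = 6(p'(6) - Δ_3) = -6.
Hence M_0 = -783/28, M_1 = 447/14, M_2 = -111/4, M_3 = 99/14, M_4 = -183/28.

-27.7500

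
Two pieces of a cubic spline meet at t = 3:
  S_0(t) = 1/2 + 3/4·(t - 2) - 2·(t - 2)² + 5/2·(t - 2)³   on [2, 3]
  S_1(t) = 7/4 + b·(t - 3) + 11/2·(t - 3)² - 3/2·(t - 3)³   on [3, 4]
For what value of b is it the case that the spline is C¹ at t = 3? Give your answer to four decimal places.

4.2500

S_0'(t) = 3/4 - 4·(t - 2) + 15/2·(t - 2)², so S_0'(3) = 17/4. On the right, S_1'(3) = b, so b = 17/4.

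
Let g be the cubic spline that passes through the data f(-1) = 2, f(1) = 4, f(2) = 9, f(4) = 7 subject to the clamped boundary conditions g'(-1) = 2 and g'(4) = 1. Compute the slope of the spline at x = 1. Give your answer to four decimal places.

Let m_i = g''(x_i). Step sizes h_i = 2, 1, 2; slopes of the chords Δ_i = (y_(i+1) - y_i)/h_i = 1, 5, -1.
  2·m_0 + 6·m_1 + 1·m_2 = 6(Δ_1 - Δ_0) = 24
  1·m_1 + 6·m_2 + 2·m_3 = 6(Δ_2 - Δ_1) = -36
Clamped end conditions give two more equations: 2h_0·m_0 + h_0·m_1 = 6(Δ_0 - g'(-1)) = -6 and h_2·m_2 + 2h_2·m_3 = 6(g'(4) - Δ_2) = 12.
Forward elimination and back-substitution give m_0 = -83/16, m_1 = 59/8, m_2 = -79/8, m_3 = 127/16.
On [1, 2], g'(x) = b_1 + 2c_1·(x - 1) + 3d_1·(x - 1)² with b_1 = Δ_1 - h_1(2m_1 + m_2)/6 = 67/16, c_1 = m_1/2 = 59/16, d_1 = (m_2 - m_1)/(6h_1) = -23/8. So g'(1) = 67/16.

4.1875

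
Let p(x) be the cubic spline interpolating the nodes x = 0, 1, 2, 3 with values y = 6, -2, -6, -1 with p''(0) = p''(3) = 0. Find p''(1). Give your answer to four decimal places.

Put M_i = p'' at the i-th knot. Here h = (1, 1, 1) and Δ = (-8, -4, 5), so the interior equations h_(i-1)·M_(i-1) + 2(h_(i-1)+h_i)·M_i + h_i·M_(i+1) = 6(Δ_i − Δ_(i-1)) read
  1·M_0 + 4·M_1 + 1·M_2 = 6(Δ_1 - Δ_0) = 24
  1·M_1 + 4·M_2 + 1·M_3 = 6(Δ_2 - Δ_1) = 54
Natural end conditions: M_0 = M_3 = 0.
Solving the tridiagonal system: M_0 = 0, M_1 = 14/5, M_2 = 64/5, M_3 = 0.

2.8000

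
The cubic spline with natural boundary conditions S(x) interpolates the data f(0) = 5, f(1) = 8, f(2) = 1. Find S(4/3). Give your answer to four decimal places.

6.5926

Let M_i = S''(x_i). Step sizes h_i = 1, 1; slopes of the chords Δ_i = (y_(i+1) - y_i)/h_i = 3, -7.
  1·M_0 + 4·M_1 + 1·M_2 = 6(Δ_1 - Δ_0) = -60
Natural end conditions: M_0 = M_2 = 0.
Solving: M_0 = 0, M_1 = -15, M_2 = 0.
On [1, 2], S(x) = 8 - 2·(x - 1) - 15/2·(x - 1)² + 5/2·(x - 1)³.
With (x - 1) = 1/3: S(4/3) = 178/27.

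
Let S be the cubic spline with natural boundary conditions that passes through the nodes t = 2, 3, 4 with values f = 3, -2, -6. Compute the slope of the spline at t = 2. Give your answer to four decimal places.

With m_i denoting the second derivative at x_i, h_i = 1, 1, and Δ_i = (y_(i+1) − y_i)/h_i = -5, -4:
  1·m_0 + 4·m_1 + 1·m_2 = 6(Δ_1 - Δ_0) = 6
Natural end conditions: m_0 = m_2 = 0.
Solving the tridiagonal system: m_0 = 0, m_1 = 3/2, m_2 = 0.
On [2, 3], S'(t) = b_0 + 2c_0·(t - 2) + 3d_0·(t - 2)² with b_0 = Δ_0 - h_0(2m_0 + m_1)/6 = -21/4, c_0 = m_0/2 = 0, d_0 = (m_1 - m_0)/(6h_0) = 1/4. So S'(2) = -21/4.

-5.2500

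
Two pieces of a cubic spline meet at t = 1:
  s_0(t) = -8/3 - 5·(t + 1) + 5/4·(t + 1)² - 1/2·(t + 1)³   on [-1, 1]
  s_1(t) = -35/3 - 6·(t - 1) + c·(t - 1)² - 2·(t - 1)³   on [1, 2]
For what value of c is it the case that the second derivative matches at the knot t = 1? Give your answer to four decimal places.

-1.7500

s_0''(t) = 5/2 - 3·(t + 1), so s_0''(1) = -7/2. On the right, s_1''(1) = 2c, so c = -7/4.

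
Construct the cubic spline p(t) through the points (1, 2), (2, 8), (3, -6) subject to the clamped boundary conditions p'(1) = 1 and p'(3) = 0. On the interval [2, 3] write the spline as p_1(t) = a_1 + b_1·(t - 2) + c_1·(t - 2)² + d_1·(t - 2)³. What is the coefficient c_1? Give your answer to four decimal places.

Let σ_i = p''(x_i). Step sizes h_i = 1, 1; slopes of the chords Δ_i = (y_(i+1) - y_i)/h_i = 6, -14.
  1·σ_0 + 4·σ_1 + 1·σ_2 = 6(Δ_1 - Δ_0) = -120
Clamped end conditions give two more equations: 2h_0·σ_0 + h_0·σ_1 = 6(Δ_0 - p'(1)) = 30 and h_1·σ_1 + 2h_1·σ_2 = 6(p'(3) - Δ_1) = 84.
Solving: σ_0 = 89/2, σ_1 = -59, σ_2 = 143/2.
On [2, 3], with p_1(t) = a_1 + b_1·(t - 2) + c_1·(t - 2)² + d_1·(t - 2)³: c_1 = σ_1/2 = -59/2, d_1 = (σ_2 - σ_1)/(6h_1) = 87/4, b_1 = Δ_1 - h_1(2σ_1 + σ_2)/6 = -25/4.

-29.5000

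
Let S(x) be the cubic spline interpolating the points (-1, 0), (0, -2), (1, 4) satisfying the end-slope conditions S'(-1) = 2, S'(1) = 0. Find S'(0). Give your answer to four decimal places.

2.5000

Write M_i for S''(x_i). With h_i = 1, 1 and divided differences Δ_i = -2, 6, the continuity of S' gives the tridiagonal system
  1·M_0 + 4·M_1 + 1·M_2 = 6(Δ_1 - Δ_0) = 48
Clamped end conditions give two more equations: 2h_0·M_0 + h_0·M_1 = 6(Δ_0 - S'(-1)) = -24 and h_1·M_1 + 2h_1·M_2 = 6(S'(1) - Δ_1) = -36.
Forward elimination and back-substitution give M_0 = -25, M_1 = 26, M_2 = -31.
On [0, 1], S'(x) = b_1 + 2c_1·x + 3d_1·x² with b_1 = Δ_1 - h_1(2M_1 + M_2)/6 = 5/2, c_1 = M_1/2 = 13, d_1 = (M_2 - M_1)/(6h_1) = -19/2. So S'(0) = 5/2.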